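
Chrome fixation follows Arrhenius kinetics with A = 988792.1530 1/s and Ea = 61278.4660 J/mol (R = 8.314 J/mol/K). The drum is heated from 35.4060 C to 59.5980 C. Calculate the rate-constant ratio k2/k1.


T1 = 35.4060 + 273.15 = 308.5560 K; T2 = 59.5980 + 273.15 = 332.7480 K
k1 = A * exp(-Ea/(R*T1)) = 988792.1530 * exp(-61278.4660/(8.314*308.5560)) = 4.1789e-05 1/s
k2 = A * exp(-Ea/(R*T2)) = 988792.1530 * exp(-61278.4660/(8.314*332.7480)) = 2.3730e-04 1/s
k2/k1 = 2.3730e-04 / 4.1789e-05 = 5.6785


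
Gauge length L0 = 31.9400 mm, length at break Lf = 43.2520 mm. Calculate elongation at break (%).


Formula: Elongation = (Lf - L0) / L0 * 100
Substituting: Elongation = (43.2520 - 31.9400) / 31.9400 * 100
Result: 35.4164 %


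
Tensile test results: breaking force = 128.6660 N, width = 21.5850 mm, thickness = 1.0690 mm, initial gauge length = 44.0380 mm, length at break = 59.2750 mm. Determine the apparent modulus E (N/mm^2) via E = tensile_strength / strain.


TS = F / (w * t) = 128.6660 / (21.5850 * 1.0690) = 5.5761 N/mm^2
strain = (Lf - L0) / L0 = (59.2750 - 44.0380) / 44.0380 = 0.3460
E = TS / strain = 5.5761 / 0.3460 = 16.1162 N/mm^2


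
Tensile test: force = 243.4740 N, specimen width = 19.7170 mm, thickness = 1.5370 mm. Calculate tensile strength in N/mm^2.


Formula: TS = force / (width * thickness)
Substituting: TS = 243.4740 / (19.7170 * 1.5370)
Result: 8.0341 N/mm^2


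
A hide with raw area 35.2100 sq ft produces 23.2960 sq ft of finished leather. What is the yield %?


Formula: Yield = finished / raw * 100
Substituting: Yield = 23.2960 / 35.2100 * 100
Result: 66.1630 %


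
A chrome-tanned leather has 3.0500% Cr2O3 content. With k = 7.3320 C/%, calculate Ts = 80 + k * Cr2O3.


Formula: Ts = 80 + k * Cr2O3
Substituting: Ts = 80 + 7.3320 * 3.0500
Result: 102.3626 C


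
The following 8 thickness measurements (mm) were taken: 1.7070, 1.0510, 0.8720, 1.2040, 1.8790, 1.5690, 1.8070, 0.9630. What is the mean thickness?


Formula: Average = sum / n
Substituting: Average = 11.0520 / 8
Result: 1.3815 mm


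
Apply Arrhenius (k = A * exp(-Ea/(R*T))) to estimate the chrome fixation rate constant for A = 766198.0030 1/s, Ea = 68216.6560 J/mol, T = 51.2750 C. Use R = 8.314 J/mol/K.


T_K = T_C + 273.15 = 51.2750 + 273.15 = 324.4250 K
exponent = -Ea / (R * T_K) = -68216.6560 / (8.314 * 324.4250) = -25.2910
k = A * exp(exponent) = 766198.0030 * exp(-25.2910) = 7.9542e-06 1/s


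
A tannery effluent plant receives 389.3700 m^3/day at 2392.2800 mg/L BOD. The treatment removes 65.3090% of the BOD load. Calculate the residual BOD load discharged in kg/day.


Load_in = volume * conc / 1000 = 389.3700 * 2392.2800 / 1000 = 931.4821 kg/day
Removed = Load_in * eff / 100 = 931.4821 * 65.3090 / 100 = 608.3416 kg/day
Load_out = Load_in - Removed = 931.4821 - 608.3416 = 323.1404 kg/day


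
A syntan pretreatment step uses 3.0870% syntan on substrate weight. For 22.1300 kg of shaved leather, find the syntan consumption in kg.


Formula: Syntan = substrate * pct / 100
Substituting: Syntan = 22.1300 * 3.0870 / 100
Result: 0.6832 kg


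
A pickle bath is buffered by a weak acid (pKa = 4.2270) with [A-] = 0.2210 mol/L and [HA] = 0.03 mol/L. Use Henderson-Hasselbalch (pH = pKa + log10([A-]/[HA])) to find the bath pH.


ratio = [A-] / [HA] = 0.2210 / 0.03 = 7.3667
log10(ratio) = 0.8673
pH = pKa + log10(ratio) = 4.2270 + 0.8673 = 5.0943


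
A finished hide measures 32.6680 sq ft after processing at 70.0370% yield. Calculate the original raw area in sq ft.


Formula: raw = finished * 100 / yield
Substituting: raw = 32.6680 * 100 / 70.0370
Result: 46.6439 sq ft


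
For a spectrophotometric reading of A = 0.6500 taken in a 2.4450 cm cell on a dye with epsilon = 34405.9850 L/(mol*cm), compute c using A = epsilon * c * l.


Formula: c = A / (epsilon * l)
Substituting: c = 0.6500 / (34405.9850 * 2.4450)
Result: 7.7268e-06 mol/L


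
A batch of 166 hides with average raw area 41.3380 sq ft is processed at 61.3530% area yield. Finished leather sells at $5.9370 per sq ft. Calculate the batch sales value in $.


Raw_total = N * avg_area = 166 * 41.3380 = 6862.1080 sq ft
Finished = Raw_total * yield / 100 = 6862.1080 * 61.3530 / 100 = 4210.1091 sq ft
Value = Finished * price = 4210.1091 * 5.9370 = 24995.4179 $


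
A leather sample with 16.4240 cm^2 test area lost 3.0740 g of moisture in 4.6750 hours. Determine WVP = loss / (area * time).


Formula: WVP = loss / (area * time)
Substituting: WVP = 3.0740 / (16.4240 * 4.6750)
Result: 0.0400353 g/(cm^2*hr)


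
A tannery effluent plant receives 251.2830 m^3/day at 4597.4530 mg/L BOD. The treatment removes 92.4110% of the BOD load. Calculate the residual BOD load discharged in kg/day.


Load_in = volume * conc / 1000 = 251.2830 * 4597.4530 / 1000 = 1155.2618 kg/day
Removed = Load_in * eff / 100 = 1155.2618 * 92.4110 / 100 = 1067.5890 kg/day
Load_out = Load_in - Removed = 1155.2618 - 1067.5890 = 87.6728 kg/day


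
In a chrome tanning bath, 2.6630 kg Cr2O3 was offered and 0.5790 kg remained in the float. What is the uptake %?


Formula: Uptake = (offered - residual) / offered * 100
Substituting: Uptake = (2.6630 - 0.5790) / 2.6630 * 100
Result: 78.2576 %


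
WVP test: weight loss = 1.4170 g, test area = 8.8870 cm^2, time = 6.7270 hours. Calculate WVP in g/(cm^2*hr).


Formula: WVP = loss / (area * time)
Substituting: WVP = 1.4170 / (8.8870 * 6.7270)
Result: 0.0237025 g/(cm^2*hr)


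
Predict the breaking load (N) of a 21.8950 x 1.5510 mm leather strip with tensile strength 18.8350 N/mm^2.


Formula: F = TS * w * t
Substituting: F = 18.8350 * 21.8950 * 1.5510
Result: 639.6205 N


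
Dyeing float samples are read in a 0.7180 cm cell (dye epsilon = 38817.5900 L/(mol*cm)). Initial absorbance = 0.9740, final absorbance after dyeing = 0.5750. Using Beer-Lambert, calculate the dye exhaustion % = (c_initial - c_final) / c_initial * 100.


c_initial = A_i / (epsilon * l) = 0.9740 / (38817.5900 * 0.7180) = 3.4947e-05 mol/L
c_final = A_f / (epsilon * l) = 0.5750 / (38817.5900 * 0.7180) = 2.0631e-05 mol/L
Exhaustion = (c_initial - c_final) / c_initial * 100 = (3.4947e-05 - 2.0631e-05) / 3.4947e-05 * 100 = 40.9651 %


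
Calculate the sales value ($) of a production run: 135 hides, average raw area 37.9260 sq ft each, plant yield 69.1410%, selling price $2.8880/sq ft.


Raw_total = N * avg_area = 135 * 37.9260 = 5120.0100 sq ft
Finished = Raw_total * yield / 100 = 5120.0100 * 69.1410 / 100 = 3540.0261 sq ft
Value = Finished * price = 3540.0261 * 2.8880 = 10223.5954 $


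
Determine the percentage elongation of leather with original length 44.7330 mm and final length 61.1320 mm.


Formula: Elongation = (Lf - L0) / L0 * 100
Substituting: Elongation = (61.1320 - 44.7330) / 44.7330 * 100
Result: 36.6597 %


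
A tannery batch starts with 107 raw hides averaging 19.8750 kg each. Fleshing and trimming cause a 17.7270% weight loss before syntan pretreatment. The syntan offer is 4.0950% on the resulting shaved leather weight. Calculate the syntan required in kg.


Total_raw = N * avg_wt = 107 * 19.8750 = 2126.6250 kg
Substrate = Total_raw * (1 - loss/100) = 2126.6250 * (1 - 17.7270/100) = 1749.6382 kg
Syntan = Substrate * pct / 100 = 1749.6382 * 4.0950 / 100 = 71.6477 kg


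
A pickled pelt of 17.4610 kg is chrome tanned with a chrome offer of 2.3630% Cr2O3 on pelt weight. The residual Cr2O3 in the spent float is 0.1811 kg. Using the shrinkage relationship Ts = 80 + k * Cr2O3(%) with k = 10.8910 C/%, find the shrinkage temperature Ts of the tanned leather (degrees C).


Offered = pelt * offer_pct / 100 = 17.4610 * 2.3630 / 100 = 0.4126 kg
Uptake = offered - residual = 0.4126 - 0.1811 = 0.2315 kg
Cr2O3% on pelt = uptake / pelt * 100 = 0.2315 / 17.4610 * 100 = 1.3258 %
Ts = 80 + k * Cr2O3% = 80 + 10.8910 * 1.3258 = 94.4396 C


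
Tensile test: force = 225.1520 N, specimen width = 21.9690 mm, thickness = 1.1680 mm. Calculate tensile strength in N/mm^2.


Formula: TS = force / (width * thickness)
Substituting: TS = 225.1520 / (21.9690 * 1.1680)
Result: 8.7745 N/mm^2


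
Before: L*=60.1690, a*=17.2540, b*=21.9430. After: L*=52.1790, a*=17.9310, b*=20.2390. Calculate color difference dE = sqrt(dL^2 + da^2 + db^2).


dL = -7.9900, da = 0.6770, db = -1.7040
dE = sqrt((-7.9900)^2 + 0.6770^2 + (-1.7040)^2) = 8.1977


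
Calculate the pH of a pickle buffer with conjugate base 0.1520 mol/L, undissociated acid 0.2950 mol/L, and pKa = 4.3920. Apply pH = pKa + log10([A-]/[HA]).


ratio = [A-] / [HA] = 0.1520 / 0.2950 = 0.5153
log10(ratio) = -0.2880
pH = pKa + log10(ratio) = 4.3920 - 0.2880 = 4.1040


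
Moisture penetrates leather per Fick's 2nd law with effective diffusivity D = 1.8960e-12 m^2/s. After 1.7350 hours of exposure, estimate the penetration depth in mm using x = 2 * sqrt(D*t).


t = 1.7350 hr * 3600 = 6246.0000 s
D * t = 1.8960e-12 * 6246.0000 = 1.1842e-08
x = 2 * sqrt(D*t) = 2 * sqrt(1.1842e-08) = 2.1765e-04 m = 0.2176 mm


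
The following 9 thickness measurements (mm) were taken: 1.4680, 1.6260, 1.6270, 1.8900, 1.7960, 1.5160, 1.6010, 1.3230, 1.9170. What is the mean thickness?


Formula: Average = sum / n
Substituting: Average = 14.7640 / 9
Result: 1.6404 mm


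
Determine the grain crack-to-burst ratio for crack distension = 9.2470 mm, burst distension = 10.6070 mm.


Formula: Ratio = crack / burst
Substituting: Ratio = 9.2470 / 10.6070
Result: 0.8718


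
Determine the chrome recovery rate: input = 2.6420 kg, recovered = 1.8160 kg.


Formula: Recovery = recovered / input * 100
Substituting: Recovery = 1.8160 / 2.6420 * 100
Result: 68.7358 %


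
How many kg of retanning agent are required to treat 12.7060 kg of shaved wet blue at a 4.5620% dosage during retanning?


Formula: Retan = substrate * pct / 100
Substituting: Retan = 12.7060 * 4.5620 / 100
Result: 0.5796 kg


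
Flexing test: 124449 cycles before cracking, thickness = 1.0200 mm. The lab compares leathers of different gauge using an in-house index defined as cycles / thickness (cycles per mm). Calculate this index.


Formula: Index = cycles / thickness
Substituting: Index = 124449 / 1.0200
Result: 122008.8235 cycles/mm


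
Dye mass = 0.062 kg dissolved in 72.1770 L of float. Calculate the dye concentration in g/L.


Formula: Conc = dye_mass(kg) / volume(L) * 1000
Substituting: Conc = 0.062 / 72.1770 * 1000
Result: 0.8590 g/L


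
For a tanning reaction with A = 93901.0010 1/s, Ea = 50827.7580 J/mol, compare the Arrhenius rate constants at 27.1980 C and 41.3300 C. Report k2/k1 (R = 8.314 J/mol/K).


T1 = 27.1980 + 273.15 = 300.3480 K; T2 = 41.3300 + 273.15 = 314.4800 K
k1 = A * exp(-Ea/(R*T1)) = 93901.0010 * exp(-50827.7580/(8.314*300.3480)) = 1.3574e-04 1/s
k2 = A * exp(-Ea/(R*T2)) = 93901.0010 * exp(-50827.7580/(8.314*314.4800)) = 3.3881e-04 1/s
k2/k1 = 3.3881e-04 / 1.3574e-04 = 2.4960


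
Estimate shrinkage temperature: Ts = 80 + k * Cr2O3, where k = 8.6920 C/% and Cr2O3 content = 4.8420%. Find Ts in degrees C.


Formula: Ts = 80 + k * Cr2O3
Substituting: Ts = 80 + 8.6920 * 4.8420
Result: 122.0867 C


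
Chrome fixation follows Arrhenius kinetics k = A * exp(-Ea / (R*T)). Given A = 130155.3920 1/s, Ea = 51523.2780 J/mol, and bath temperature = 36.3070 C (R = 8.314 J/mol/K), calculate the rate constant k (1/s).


T_K = T_C + 273.15 = 36.3070 + 273.15 = 309.4570 K
exponent = -Ea / (R * T_K) = -51523.2780 / (8.314 * 309.4570) = -20.0260
k = A * exp(exponent) = 130155.3920 * exp(-20.0260) = 2.6140e-04 1/s


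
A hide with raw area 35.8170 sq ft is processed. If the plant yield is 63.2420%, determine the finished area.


Formula: finished = raw * yield / 100
Substituting: finished = 35.8170 * 63.2420 / 100
Result: 22.6514 sq ft


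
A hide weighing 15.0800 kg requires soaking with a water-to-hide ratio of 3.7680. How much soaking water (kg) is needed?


Formula: Water = hide_weight * ratio
Substituting: Water = 15.0800 * 3.7680
Result: 56.8214 kg


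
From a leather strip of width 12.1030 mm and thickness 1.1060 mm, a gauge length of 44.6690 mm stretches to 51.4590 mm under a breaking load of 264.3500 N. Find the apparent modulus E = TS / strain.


TS = F / (w * t) = 264.3500 / (12.1030 * 1.1060) = 19.7484 N/mm^2
strain = (Lf - L0) / L0 = (51.4590 - 44.6690) / 44.6690 = 0.1520
E = TS / strain = 19.7484 / 0.1520 = 129.9175 N/mm^2


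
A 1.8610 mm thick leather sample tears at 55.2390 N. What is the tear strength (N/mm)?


Formula: Tear strength = force / thickness
Substituting: Tear strength = 55.2390 / 1.8610
Result: 29.6824 N/mm


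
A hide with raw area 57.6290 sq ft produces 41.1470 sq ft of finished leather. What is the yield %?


Formula: Yield = finished / raw * 100
Substituting: Yield = 41.1470 / 57.6290 * 100
Result: 71.3998 %


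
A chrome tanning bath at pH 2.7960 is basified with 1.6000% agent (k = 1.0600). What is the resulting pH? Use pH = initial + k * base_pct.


Formula: pH_final = pH_initial + k * base_pct
Substituting: pH_final = 2.7960 + 1.0600 * 1.6000
Result: 4.4920


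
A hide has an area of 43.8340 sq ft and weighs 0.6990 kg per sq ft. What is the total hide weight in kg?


Formula: Weight = area * weight_per_sqft
Substituting: Weight = 43.8340 * 0.6990
Result: 30.6400 kg


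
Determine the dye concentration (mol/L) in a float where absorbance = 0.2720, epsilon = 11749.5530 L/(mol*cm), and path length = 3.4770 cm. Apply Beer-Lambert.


Formula: c = A / (epsilon * l)
Substituting: c = 0.2720 / (11749.5530 * 3.4770)
Result: 6.6580e-06 mol/L


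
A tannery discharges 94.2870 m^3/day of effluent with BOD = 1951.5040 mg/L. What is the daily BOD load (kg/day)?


Formula: BOD_load = volume * conc / 1000
Substituting: BOD_load = 94.2870 * 1951.5040 / 1000
Result: 184.0015 kg/day


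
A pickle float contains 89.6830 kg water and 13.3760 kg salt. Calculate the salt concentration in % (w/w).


Formula: Conc = salt / (water + salt) * 100
Substituting: Conc = 13.3760 / (89.6830 + 13.3760) * 100
Result: 12.9790 %


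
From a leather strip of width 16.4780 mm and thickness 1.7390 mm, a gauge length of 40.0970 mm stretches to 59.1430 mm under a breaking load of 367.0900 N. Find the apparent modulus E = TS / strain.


TS = F / (w * t) = 367.0900 / (16.4780 * 1.7390) = 12.8106 N/mm^2
strain = (Lf - L0) / L0 = (59.1430 - 40.0970) / 40.0970 = 0.4750
E = TS / strain = 12.8106 / 0.4750 = 26.9697 N/mm^2


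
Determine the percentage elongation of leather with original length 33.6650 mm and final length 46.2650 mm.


Formula: Elongation = (Lf - L0) / L0 * 100
Substituting: Elongation = (46.2650 - 33.6650) / 33.6650 * 100
Result: 37.4276 %


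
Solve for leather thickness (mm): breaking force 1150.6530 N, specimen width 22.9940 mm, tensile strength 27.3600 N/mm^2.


Formula: t = F / (TS * w)
Substituting: t = 1150.6530 / (27.3600 * 22.9940)
Result: 1.8290 mm


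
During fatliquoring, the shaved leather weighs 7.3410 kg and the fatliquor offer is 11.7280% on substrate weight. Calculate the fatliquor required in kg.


Formula: Fat = substrate * pct / 100
Substituting: Fat = 7.3410 * 11.7280 / 100
Result: 0.8610 kg


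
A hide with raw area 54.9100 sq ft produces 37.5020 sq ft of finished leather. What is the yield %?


Formula: Yield = finished / raw * 100
Substituting: Yield = 37.5020 / 54.9100 * 100
Result: 68.2972 %


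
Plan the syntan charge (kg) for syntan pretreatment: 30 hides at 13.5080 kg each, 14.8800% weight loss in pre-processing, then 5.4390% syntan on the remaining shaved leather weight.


Total_raw = N * avg_wt = 30 * 13.5080 = 405.2400 kg
Substrate = Total_raw * (1 - loss/100) = 405.2400 * (1 - 14.8800/100) = 344.9403 kg
Syntan = Substrate * pct / 100 = 344.9403 * 5.4390 / 100 = 18.7613 kg


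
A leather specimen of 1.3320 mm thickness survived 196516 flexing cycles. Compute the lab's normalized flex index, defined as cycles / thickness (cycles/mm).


Formula: Index = cycles / thickness
Substituting: Index = 196516 / 1.3320
Result: 147534.5345 cycles/mm


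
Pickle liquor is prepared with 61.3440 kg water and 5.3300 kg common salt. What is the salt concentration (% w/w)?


Formula: Conc = salt / (water + salt) * 100
Substituting: Conc = 5.3300 / (61.3440 + 5.3300) * 100
Result: 7.9941 %


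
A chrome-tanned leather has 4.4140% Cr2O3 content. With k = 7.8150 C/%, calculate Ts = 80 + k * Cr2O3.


Formula: Ts = 80 + k * Cr2O3
Substituting: Ts = 80 + 7.8150 * 4.4140
Result: 114.4954 C


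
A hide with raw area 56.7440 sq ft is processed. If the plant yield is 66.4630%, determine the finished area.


Formula: finished = raw * yield / 100
Substituting: finished = 56.7440 * 66.4630 / 100
Result: 37.7138 sq ft


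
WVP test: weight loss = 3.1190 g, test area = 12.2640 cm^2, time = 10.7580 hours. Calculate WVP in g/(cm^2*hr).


Formula: WVP = loss / (area * time)
Substituting: WVP = 3.1190 / (12.2640 * 10.7580)
Result: 0.0236402 g/(cm^2*hr)


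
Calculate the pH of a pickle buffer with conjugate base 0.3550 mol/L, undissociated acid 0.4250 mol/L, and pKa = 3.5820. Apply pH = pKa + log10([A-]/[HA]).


ratio = [A-] / [HA] = 0.3550 / 0.4250 = 0.8353
log10(ratio) = -0.0781606
pH = pKa + log10(ratio) = 3.5820 - 0.0781606 = 3.5038


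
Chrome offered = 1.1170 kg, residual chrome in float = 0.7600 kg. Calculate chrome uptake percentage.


Formula: Uptake = (offered - residual) / offered * 100
Substituting: Uptake = (1.1170 - 0.7600) / 1.1170 * 100
Result: 31.9606 %


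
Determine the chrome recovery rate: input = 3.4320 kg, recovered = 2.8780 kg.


Formula: Recovery = recovered / input * 100
Substituting: Recovery = 2.8780 / 3.4320 * 100
Result: 83.8578 %


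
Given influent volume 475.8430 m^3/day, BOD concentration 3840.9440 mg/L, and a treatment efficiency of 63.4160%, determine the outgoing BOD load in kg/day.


Load_in = volume * conc / 1000 = 475.8430 * 3840.9440 / 1000 = 1827.6863 kg/day
Removed = Load_in * eff / 100 = 1827.6863 * 63.4160 / 100 = 1159.0456 kg/day
Load_out = Load_in - Removed = 1827.6863 - 1159.0456 = 668.6408 kg/day


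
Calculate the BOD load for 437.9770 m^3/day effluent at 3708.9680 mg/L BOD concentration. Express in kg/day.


Formula: BOD_load = volume * conc / 1000
Substituting: BOD_load = 437.9770 * 3708.9680 / 1000
Result: 1624.4427 kg/day


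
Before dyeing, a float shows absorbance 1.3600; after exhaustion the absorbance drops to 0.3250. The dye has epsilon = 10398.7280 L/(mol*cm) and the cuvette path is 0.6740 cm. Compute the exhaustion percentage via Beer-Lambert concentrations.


c_initial = A_i / (epsilon * l) = 1.3600 / (10398.7280 * 0.6740) = 1.9404e-04 mol/L
c_final = A_f / (epsilon * l) = 0.3250 / (10398.7280 * 0.6740) = 4.6371e-05 mol/L
Exhaustion = (c_initial - c_final) / c_initial * 100 = (1.9404e-04 - 4.6371e-05) / 1.9404e-04 * 100 = 76.1029 %


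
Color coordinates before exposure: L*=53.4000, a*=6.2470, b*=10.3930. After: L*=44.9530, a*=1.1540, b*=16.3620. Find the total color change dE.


dL = -8.4470, da = -5.0930, db = 5.9690
dE = sqrt((-8.4470)^2 + (-5.0930)^2 + 5.9690^2) = 11.5291


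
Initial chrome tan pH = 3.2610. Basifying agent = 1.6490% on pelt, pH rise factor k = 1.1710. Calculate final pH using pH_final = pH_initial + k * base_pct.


Formula: pH_final = pH_initial + k * base_pct
Substituting: pH_final = 3.2610 + 1.1710 * 1.6490
Result: 5.1920


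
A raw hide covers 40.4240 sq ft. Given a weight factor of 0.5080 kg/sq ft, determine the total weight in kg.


Formula: Weight = area * weight_per_sqft
Substituting: Weight = 40.4240 * 0.5080
Result: 20.5354 kg


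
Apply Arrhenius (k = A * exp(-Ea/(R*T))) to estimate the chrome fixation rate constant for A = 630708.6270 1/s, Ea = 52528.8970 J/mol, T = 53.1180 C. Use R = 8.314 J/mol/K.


T_K = T_C + 273.15 = 53.1180 + 273.15 = 326.2680 K
exponent = -Ea / (R * T_K) = -52528.8970 / (8.314 * 326.2680) = -19.3648
k = A * exp(exponent) = 630708.6270 * exp(-19.3648) = 0.00245351 1/s


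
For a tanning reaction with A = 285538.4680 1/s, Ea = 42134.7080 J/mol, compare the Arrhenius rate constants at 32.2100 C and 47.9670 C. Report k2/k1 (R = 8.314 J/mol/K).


T1 = 32.2100 + 273.15 = 305.3600 K; T2 = 47.9670 + 273.15 = 321.1170 K
k1 = A * exp(-Ea/(R*T1)) = 285538.4680 * exp(-42134.7080/(8.314*305.3600)) = 0.017696 1/s
k2 = A * exp(-Ea/(R*T2)) = 285538.4680 * exp(-42134.7080/(8.314*321.1170)) = 0.0399536 1/s
k2/k1 = 0.0399536 / 0.017696 = 2.2578


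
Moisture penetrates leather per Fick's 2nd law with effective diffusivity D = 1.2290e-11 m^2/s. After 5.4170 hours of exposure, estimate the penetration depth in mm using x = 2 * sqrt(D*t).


t = 5.4170 hr * 3600 = 19501.2000 s
D * t = 1.2290e-11 * 19501.2000 = 2.3967e-07
x = 2 * sqrt(D*t) = 2 * sqrt(2.3967e-07) = 9.7912e-04 m = 0.9791 mm


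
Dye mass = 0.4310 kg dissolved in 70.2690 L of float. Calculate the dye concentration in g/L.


Formula: Conc = dye_mass(kg) / volume(L) * 1000
Substituting: Conc = 0.4310 / 70.2690 * 1000
Result: 6.1336 g/L


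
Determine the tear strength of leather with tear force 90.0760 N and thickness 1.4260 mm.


Formula: Tear strength = force / thickness
Substituting: Tear strength = 90.0760 / 1.4260
Result: 63.1669 N/mm


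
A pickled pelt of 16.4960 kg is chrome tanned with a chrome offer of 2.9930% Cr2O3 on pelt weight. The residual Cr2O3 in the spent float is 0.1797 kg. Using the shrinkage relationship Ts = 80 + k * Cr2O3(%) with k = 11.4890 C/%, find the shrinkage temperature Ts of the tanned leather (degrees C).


Offered = pelt * offer_pct / 100 = 16.4960 * 2.9930 / 100 = 0.4937 kg
Uptake = offered - residual = 0.4937 - 0.1797 = 0.3140 kg
Cr2O3% on pelt = uptake / pelt * 100 = 0.3140 / 16.4960 * 100 = 1.9036 %
Ts = 80 + k * Cr2O3% = 80 + 11.4890 * 1.9036 = 101.8710 C


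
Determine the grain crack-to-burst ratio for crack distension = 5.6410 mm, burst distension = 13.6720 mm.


Formula: Ratio = crack / burst
Substituting: Ratio = 5.6410 / 13.6720
Result: 0.4126


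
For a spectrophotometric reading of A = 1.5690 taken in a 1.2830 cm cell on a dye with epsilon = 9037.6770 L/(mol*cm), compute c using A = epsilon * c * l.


Formula: c = A / (epsilon * l)
Substituting: c = 1.5690 / (9037.6770 * 1.2830)
Result: 1.3531e-04 mol/L


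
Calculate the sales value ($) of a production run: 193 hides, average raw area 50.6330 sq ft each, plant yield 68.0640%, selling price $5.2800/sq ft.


Raw_total = N * avg_area = 193 * 50.6330 = 9772.1690 sq ft
Finished = Raw_total * yield / 100 = 9772.1690 * 68.0640 / 100 = 6651.3291 sq ft
Value = Finished * price = 6651.3291 * 5.2800 = 35119.0177 $


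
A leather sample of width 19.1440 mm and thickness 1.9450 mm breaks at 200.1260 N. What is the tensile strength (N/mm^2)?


Formula: TS = force / (width * thickness)
Substituting: TS = 200.1260 / (19.1440 * 1.9450)
Result: 5.3747 N/mm^2


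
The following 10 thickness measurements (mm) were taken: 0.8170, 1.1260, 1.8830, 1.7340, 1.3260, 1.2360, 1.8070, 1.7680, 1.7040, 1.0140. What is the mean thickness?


Formula: Average = sum / n
Substituting: Average = 14.4150 / 10
Result: 1.4415 mm


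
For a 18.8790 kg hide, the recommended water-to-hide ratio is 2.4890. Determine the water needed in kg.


Formula: Water = hide_weight * ratio
Substituting: Water = 18.8790 * 2.4890
Result: 46.9898 kg


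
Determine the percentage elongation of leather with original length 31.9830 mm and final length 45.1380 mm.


Formula: Elongation = (Lf - L0) / L0 * 100
Substituting: Elongation = (45.1380 - 31.9830) / 31.9830 * 100
Result: 41.1312 %


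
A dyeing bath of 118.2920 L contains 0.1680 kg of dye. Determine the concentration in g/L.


Formula: Conc = dye_mass(kg) / volume(L) * 1000
Substituting: Conc = 0.1680 / 118.2920 * 1000
Result: 1.4202 g/L


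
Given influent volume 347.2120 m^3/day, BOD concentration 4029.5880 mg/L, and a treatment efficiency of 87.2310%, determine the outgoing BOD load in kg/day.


Load_in = volume * conc / 1000 = 347.2120 * 4029.5880 / 1000 = 1399.1213 kg/day
Removed = Load_in * eff / 100 = 1399.1213 * 87.2310 / 100 = 1220.4675 kg/day
Load_out = Load_in - Removed = 1399.1213 - 1220.4675 = 178.6538 kg/day


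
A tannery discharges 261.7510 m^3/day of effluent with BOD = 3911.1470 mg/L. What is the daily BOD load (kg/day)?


Formula: BOD_load = volume * conc / 1000
Substituting: BOD_load = 261.7510 * 3911.1470 / 1000
Result: 1023.7466 kg/day


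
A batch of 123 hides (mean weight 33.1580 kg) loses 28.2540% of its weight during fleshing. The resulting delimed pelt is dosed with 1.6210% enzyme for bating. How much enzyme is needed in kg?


Total_raw = N * avg_wt = 123 * 33.1580 = 4078.4340 kg
Substrate = Total_raw * (1 - loss/100) = 4078.4340 * (1 - 28.2540/100) = 2926.1133 kg
Enzyme = Substrate * pct / 100 = 2926.1133 * 1.6210 / 100 = 47.4323 kg


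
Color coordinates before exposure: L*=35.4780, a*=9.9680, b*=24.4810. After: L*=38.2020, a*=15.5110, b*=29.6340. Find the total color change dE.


dL = 2.7240, da = 5.5430, db = 5.1530
dE = sqrt(2.7240^2 + 5.5430^2 + 5.1530^2) = 8.0435


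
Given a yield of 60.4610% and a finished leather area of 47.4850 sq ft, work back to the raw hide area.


Formula: raw = finished * 100 / yield
Substituting: raw = 47.4850 * 100 / 60.4610
Result: 78.5382 sq ft


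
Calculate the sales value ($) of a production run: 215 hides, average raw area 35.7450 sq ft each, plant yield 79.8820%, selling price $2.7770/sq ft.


Raw_total = N * avg_area = 215 * 35.7450 = 7685.1750 sq ft
Finished = Raw_total * yield / 100 = 7685.1750 * 79.8820 / 100 = 6139.0715 sq ft
Value = Finished * price = 6139.0715 * 2.7770 = 17048.2015 $


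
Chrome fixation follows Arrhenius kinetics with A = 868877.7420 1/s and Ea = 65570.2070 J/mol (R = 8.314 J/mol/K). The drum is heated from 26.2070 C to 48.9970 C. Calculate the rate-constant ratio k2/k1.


T1 = 26.2070 + 273.15 = 299.3570 K; T2 = 48.9970 + 273.15 = 322.1470 K
k1 = A * exp(-Ea/(R*T1)) = 868877.7420 * exp(-65570.2070/(8.314*299.3570)) = 3.1422e-06 1/s
k2 = A * exp(-Ea/(R*T2)) = 868877.7420 * exp(-65570.2070/(8.314*322.1470)) = 2.0261e-05 1/s
k2/k1 = 2.0261e-05 / 3.1422e-06 = 6.4481


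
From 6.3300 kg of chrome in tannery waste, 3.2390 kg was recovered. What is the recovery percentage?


Formula: Recovery = recovered / input * 100
Substituting: Recovery = 3.2390 / 6.3300 * 100
Result: 51.1690 %


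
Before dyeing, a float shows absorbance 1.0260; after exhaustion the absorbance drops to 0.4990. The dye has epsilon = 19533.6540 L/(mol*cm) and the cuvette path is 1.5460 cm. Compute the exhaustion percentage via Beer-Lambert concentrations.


c_initial = A_i / (epsilon * l) = 1.0260 / (19533.6540 * 1.5460) = 3.3975e-05 mol/L
c_final = A_f / (epsilon * l) = 0.4990 / (19533.6540 * 1.5460) = 1.6524e-05 mol/L
Exhaustion = (c_initial - c_final) / c_initial * 100 = (3.3975e-05 - 1.6524e-05) / 3.3975e-05 * 100 = 51.3645 %


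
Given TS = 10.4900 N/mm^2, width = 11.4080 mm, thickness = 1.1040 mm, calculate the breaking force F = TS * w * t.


Formula: F = TS * w * t
Substituting: F = 10.4900 * 11.4080 * 1.1040
Result: 132.1156 N


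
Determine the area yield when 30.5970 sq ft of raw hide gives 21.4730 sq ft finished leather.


Formula: Yield = finished / raw * 100
Substituting: Yield = 21.4730 / 30.5970 * 100
Result: 70.1801 %


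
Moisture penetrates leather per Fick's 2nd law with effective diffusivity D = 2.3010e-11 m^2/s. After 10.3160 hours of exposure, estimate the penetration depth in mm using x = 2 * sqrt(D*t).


t = 10.3160 hr * 3600 = 37137.6000 s
D * t = 2.3010e-11 * 37137.6000 = 8.5454e-07
x = 2 * sqrt(D*t) = 2 * sqrt(8.5454e-07) = 0.00184882 m = 1.8488 mm


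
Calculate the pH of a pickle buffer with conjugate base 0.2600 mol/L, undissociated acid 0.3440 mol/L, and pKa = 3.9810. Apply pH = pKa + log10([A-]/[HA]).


ratio = [A-] / [HA] = 0.2600 / 0.3440 = 0.7558
log10(ratio) = -0.1216
pH = pKa + log10(ratio) = 3.9810 - 0.1216 = 3.8594


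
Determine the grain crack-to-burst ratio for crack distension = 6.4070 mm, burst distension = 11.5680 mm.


Formula: Ratio = crack / burst
Substituting: Ratio = 6.4070 / 11.5680
Result: 0.5539


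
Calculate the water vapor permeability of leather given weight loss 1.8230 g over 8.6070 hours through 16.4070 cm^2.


Formula: WVP = loss / (area * time)
Substituting: WVP = 1.8230 / (16.4070 * 8.6070)
Result: 0.0129094 g/(cm^2*hr)


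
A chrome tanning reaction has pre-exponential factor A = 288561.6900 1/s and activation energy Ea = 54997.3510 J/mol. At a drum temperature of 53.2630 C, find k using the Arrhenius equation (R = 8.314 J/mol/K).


T_K = T_C + 273.15 = 53.2630 + 273.15 = 326.4130 K
exponent = -Ea / (R * T_K) = -54997.3510 / (8.314 * 326.4130) = -20.2658
k = A * exp(exponent) = 288561.6900 * exp(-20.2658) = 4.5593e-04 1/s


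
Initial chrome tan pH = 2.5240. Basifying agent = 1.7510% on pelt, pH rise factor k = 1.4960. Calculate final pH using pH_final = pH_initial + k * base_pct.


Formula: pH_final = pH_initial + k * base_pct
Substituting: pH_final = 2.5240 + 1.4960 * 1.7510
Result: 5.1435


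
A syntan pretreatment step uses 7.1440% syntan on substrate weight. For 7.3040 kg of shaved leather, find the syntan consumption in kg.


Formula: Syntan = substrate * pct / 100
Substituting: Syntan = 7.3040 * 7.1440 / 100
Result: 0.5218 kg


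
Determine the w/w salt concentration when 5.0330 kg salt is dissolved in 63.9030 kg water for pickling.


Formula: Conc = salt / (water + salt) * 100
Substituting: Conc = 5.0330 / (63.9030 + 5.0330) * 100
Result: 7.3010 %


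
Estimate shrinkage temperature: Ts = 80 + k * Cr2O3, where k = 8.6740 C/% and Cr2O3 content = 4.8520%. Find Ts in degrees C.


Formula: Ts = 80 + k * Cr2O3
Substituting: Ts = 80 + 8.6740 * 4.8520
Result: 122.0862 C


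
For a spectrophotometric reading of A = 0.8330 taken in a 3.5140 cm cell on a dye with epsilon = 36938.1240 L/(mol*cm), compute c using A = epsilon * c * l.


Formula: c = A / (epsilon * l)
Substituting: c = 0.8330 / (36938.1240 * 3.5140)
Result: 6.4175e-06 mol/L


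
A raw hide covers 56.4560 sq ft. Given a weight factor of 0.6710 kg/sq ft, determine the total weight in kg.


Formula: Weight = area * weight_per_sqft
Substituting: Weight = 56.4560 * 0.6710
Result: 37.8820 kg


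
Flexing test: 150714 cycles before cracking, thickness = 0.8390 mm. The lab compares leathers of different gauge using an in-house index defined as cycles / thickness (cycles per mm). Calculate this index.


Formula: Index = cycles / thickness
Substituting: Index = 150714 / 0.8390
Result: 179635.2801 cycles/mm


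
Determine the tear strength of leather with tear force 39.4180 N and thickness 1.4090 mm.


Formula: Tear strength = force / thickness
Substituting: Tear strength = 39.4180 / 1.4090
Result: 27.9759 N/mm


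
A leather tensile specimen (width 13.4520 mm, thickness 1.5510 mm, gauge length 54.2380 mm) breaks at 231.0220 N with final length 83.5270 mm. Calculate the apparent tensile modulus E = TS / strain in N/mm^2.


TS = F / (w * t) = 231.0220 / (13.4520 * 1.5510) = 11.0727 N/mm^2
strain = (Lf - L0) / L0 = (83.5270 - 54.2380) / 54.2380 = 0.5400
E = TS / strain = 11.0727 / 0.5400 = 20.5047 N/mm^2


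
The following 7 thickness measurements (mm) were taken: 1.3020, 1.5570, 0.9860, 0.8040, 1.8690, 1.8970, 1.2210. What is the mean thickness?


Formula: Average = sum / n
Substituting: Average = 9.6360 / 7
Result: 1.3766 mm


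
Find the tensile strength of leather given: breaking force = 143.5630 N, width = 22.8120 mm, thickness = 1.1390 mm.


Formula: TS = force / (width * thickness)
Substituting: TS = 143.5630 / (22.8120 * 1.1390)
Result: 5.5253 N/mm^2


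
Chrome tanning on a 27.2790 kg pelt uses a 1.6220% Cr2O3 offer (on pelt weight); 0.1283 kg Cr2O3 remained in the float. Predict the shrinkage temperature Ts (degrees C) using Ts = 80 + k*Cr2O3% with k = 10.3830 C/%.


Offered = pelt * offer_pct / 100 = 27.2790 * 1.6220 / 100 = 0.4425 kg
Uptake = offered - residual = 0.4425 - 0.1283 = 0.3142 kg
Cr2O3% on pelt = uptake / pelt * 100 = 0.3142 / 27.2790 * 100 = 1.1517 %
Ts = 80 + k * Cr2O3% = 80 + 10.3830 * 1.1517 = 91.9578 C


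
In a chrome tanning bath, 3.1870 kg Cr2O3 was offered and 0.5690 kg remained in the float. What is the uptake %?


Formula: Uptake = (offered - residual) / offered * 100
Substituting: Uptake = (3.1870 - 0.5690) / 3.1870 * 100
Result: 82.1462 %


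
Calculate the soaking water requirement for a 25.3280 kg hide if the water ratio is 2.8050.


Formula: Water = hide_weight * ratio
Substituting: Water = 25.3280 * 2.8050
Result: 71.0450 kg


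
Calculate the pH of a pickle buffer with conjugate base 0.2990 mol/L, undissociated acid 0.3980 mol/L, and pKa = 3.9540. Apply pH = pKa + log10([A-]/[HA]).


ratio = [A-] / [HA] = 0.2990 / 0.3980 = 0.7513
log10(ratio) = -0.1242
pH = pKa + log10(ratio) = 3.9540 - 0.1242 = 3.8298


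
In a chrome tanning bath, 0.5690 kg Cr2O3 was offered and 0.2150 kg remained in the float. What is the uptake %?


Formula: Uptake = (offered - residual) / offered * 100
Substituting: Uptake = (0.5690 - 0.2150) / 0.5690 * 100
Result: 62.2144 %


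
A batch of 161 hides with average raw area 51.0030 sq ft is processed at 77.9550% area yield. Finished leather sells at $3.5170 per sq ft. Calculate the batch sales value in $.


Raw_total = N * avg_area = 161 * 51.0030 = 8211.4830 sq ft
Finished = Raw_total * yield / 100 = 8211.4830 * 77.9550 / 100 = 6401.2616 sq ft
Value = Finished * price = 6401.2616 * 3.5170 = 22513.2370 $


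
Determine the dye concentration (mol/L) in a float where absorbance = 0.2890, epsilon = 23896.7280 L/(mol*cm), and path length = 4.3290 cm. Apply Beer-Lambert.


Formula: c = A / (epsilon * l)
Substituting: c = 0.2890 / (23896.7280 * 4.3290)
Result: 2.7936e-06 mol/L


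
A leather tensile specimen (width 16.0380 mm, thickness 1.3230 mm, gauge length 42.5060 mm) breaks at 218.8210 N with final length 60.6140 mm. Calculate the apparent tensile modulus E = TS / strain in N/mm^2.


TS = F / (w * t) = 218.8210 / (16.0380 * 1.3230) = 10.3129 N/mm^2
strain = (Lf - L0) / L0 = (60.6140 - 42.5060) / 42.5060 = 0.4260
E = TS / strain = 10.3129 / 0.4260 = 24.2080 N/mm^2


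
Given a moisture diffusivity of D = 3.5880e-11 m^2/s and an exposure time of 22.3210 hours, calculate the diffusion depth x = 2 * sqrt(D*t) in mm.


t = 22.3210 hr * 3600 = 80355.6000 s
D * t = 3.5880e-11 * 80355.6000 = 2.8832e-06
x = 2 * sqrt(D*t) = 2 * sqrt(2.8832e-06) = 0.00339597 m = 3.3960 mm


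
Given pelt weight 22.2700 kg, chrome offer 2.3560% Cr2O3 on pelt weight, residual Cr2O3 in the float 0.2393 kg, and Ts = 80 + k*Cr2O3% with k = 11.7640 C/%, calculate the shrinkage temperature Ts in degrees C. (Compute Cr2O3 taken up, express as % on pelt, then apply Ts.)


Offered = pelt * offer_pct / 100 = 22.2700 * 2.3560 / 100 = 0.5247 kg
Uptake = offered - residual = 0.5247 - 0.2393 = 0.2854 kg
Cr2O3% on pelt = uptake / pelt * 100 = 0.2854 / 22.2700 * 100 = 1.2815 %
Ts = 80 + k * Cr2O3% = 80 + 11.7640 * 1.2815 = 95.0751 C


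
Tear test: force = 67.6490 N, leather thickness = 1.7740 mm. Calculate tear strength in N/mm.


Formula: Tear strength = force / thickness
Substituting: Tear strength = 67.6490 / 1.7740
Result: 38.1336 N/mm


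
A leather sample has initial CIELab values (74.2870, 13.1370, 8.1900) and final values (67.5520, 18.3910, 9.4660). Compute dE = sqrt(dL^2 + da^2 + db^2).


dL = -6.7350, da = 5.2540, db = 1.2760
dE = sqrt((-6.7350)^2 + 5.2540^2 + 1.2760^2) = 8.6367


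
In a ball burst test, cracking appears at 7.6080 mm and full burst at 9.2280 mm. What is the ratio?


Formula: Ratio = crack / burst
Substituting: Ratio = 7.6080 / 9.2280
Result: 0.8244


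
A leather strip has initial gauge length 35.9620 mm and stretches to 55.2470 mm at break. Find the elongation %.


Formula: Elongation = (Lf - L0) / L0 * 100
Substituting: Elongation = (55.2470 - 35.9620) / 35.9620 * 100
Result: 53.6260 %


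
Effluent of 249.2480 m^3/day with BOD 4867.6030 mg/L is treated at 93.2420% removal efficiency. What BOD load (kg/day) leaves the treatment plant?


Load_in = volume * conc / 1000 = 249.2480 * 4867.6030 / 1000 = 1213.2403 kg/day
Removed = Load_in * eff / 100 = 1213.2403 * 93.2420 / 100 = 1131.2495 kg/day
Load_out = Load_in - Removed = 1213.2403 - 1131.2495 = 81.9908 kg/day


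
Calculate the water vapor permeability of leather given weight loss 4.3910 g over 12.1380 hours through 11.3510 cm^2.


Formula: WVP = loss / (area * time)
Substituting: WVP = 4.3910 / (11.3510 * 12.1380)
Result: 0.03187 g/(cm^2*hr)


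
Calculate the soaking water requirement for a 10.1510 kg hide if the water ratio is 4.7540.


Formula: Water = hide_weight * ratio
Substituting: Water = 10.1510 * 4.7540
Result: 48.2579 kg


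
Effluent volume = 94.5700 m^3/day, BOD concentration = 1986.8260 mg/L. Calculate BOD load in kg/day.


Formula: BOD_load = volume * conc / 1000
Substituting: BOD_load = 94.5700 * 1986.8260 / 1000
Result: 187.8941 kg/day


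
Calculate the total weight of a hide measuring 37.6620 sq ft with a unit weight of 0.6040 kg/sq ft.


Formula: Weight = area * weight_per_sqft
Substituting: Weight = 37.6620 * 0.6040
Result: 22.7478 kg


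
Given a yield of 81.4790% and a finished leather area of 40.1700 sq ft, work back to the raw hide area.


Formula: raw = finished * 100 / yield
Substituting: raw = 40.1700 * 100 / 81.4790
Result: 49.3010 sq ft


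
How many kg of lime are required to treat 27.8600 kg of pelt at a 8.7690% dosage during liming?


Formula: Lime = substrate * pct / 100
Substituting: Lime = 27.8600 * 8.7690 / 100
Result: 2.4430 kg


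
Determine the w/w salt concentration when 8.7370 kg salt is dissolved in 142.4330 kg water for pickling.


Formula: Conc = salt / (water + salt) * 100
Substituting: Conc = 8.7370 / (142.4330 + 8.7370) * 100
Result: 5.7796 %


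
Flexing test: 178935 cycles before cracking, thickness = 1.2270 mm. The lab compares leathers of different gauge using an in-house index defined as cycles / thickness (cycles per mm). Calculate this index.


Formula: Index = cycles / thickness
Substituting: Index = 178935 / 1.2270
Result: 145831.2958 cycles/mm


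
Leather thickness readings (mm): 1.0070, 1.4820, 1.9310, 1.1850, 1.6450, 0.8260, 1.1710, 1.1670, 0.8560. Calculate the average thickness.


Formula: Average = sum / n
Substituting: Average = 11.2700 / 9
Result: 1.2522 mm


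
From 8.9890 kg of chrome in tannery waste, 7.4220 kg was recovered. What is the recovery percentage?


Formula: Recovery = recovered / input * 100
Substituting: Recovery = 7.4220 / 8.9890 * 100
Result: 82.5676 %


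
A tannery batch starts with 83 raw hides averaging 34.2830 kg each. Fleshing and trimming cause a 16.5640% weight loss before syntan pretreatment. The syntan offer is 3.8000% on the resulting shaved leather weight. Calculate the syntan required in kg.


Total_raw = N * avg_wt = 83 * 34.2830 = 2845.4890 kg
Substrate = Total_raw * (1 - loss/100) = 2845.4890 * (1 - 16.5640/100) = 2374.1622 kg
Syntan = Substrate * pct / 100 = 2374.1622 * 3.8000 / 100 = 90.2182 kg


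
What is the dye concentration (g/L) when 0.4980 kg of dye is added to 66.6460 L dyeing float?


Formula: Conc = dye_mass(kg) / volume(L) * 1000
Substituting: Conc = 0.4980 / 66.6460 * 1000
Result: 7.4723 g/L


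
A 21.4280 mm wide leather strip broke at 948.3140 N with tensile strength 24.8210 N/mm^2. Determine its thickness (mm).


Formula: t = F / (TS * w)
Substituting: t = 948.3140 / (24.8210 * 21.4280)
Result: 1.7830 mm


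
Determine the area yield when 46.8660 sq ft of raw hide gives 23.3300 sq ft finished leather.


Formula: Yield = finished / raw * 100
Substituting: Yield = 23.3300 / 46.8660 * 100
Result: 49.7802 %
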